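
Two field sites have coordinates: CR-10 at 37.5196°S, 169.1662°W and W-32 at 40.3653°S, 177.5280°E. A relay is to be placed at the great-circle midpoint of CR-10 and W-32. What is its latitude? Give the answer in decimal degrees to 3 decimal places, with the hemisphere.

39.132°S

Bx = cos φ₂ cos Δλ = 0.741477,  By = cos φ₂ sin Δλ = -0.175357
φₘ = atan2(sin φ₁ + sin φ₂, √((cos φ₁ + Bx)² + By²)) = -39.13176°
λₘ = λ₁ + atan2(By, cos φ₁ + Bx) = -175.68496°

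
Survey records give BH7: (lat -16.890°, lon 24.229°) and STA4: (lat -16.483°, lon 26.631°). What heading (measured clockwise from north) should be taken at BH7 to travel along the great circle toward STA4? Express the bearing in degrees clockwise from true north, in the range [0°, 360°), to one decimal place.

Δλ = 2.4020°
y = sin Δλ · cos φ₂ = 0.040188
x = cos φ₁ sin φ₂ − sin φ₁ cos φ₂ cos Δλ = 0.006859
θ = atan2(y, x) = 80.3150° → 80.3150° (mod 360°)

80.3°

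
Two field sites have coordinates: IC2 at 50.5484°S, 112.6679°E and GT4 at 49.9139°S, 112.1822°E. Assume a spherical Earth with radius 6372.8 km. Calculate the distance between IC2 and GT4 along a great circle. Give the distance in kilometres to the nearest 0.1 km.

78.6 km

Δφ = 0.6345°,  Δλ = -0.4857°
a = sin²(Δφ/2) + cos φ₁ cos φ₂ sin²(Δλ/2) = 0.000038
c = 2·arcsin(√a) = 0.012330 rad = 0.7065°
d = R·c = 6372.8 × 0.012330 = 78.6 km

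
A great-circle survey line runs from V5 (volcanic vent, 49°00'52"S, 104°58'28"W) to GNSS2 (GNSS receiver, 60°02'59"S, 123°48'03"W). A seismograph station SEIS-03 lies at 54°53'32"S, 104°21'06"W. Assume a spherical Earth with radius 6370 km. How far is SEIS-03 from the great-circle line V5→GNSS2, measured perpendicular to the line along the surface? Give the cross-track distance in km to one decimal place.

427.3 km

V5: φ = -49.01444°, λ = -104.97444°
GNSS2: φ = -60.04972°, λ = -123.80083°
SEIS-03: φ = -54.89222°, λ = -104.35167°
δ₁₃ = central angle V5→SEIS-03 = 0.102804 rad  (haversine)
θ₁₃ = bearing V5→SEIS-03 = 176.508°,  θ₁₂ = bearing V5→GNSS2 = 217.288°
dₓₜ = R·arcsin(sin δ₁₃ · sin(θ₁₃ − θ₁₂)) = 6370·arcsin(0.10262·sin(-40.780°)) = -427.297 km
|dₓₜ| = 427.297 km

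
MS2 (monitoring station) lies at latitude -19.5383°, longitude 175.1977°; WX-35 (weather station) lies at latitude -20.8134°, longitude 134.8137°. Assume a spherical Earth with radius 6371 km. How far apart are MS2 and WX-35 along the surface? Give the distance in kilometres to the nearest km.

Δφ = -1.2751°,  Δλ = -40.3840°
a = sin²(Δφ/2) + cos φ₁ cos φ₂ sin²(Δλ/2) = 0.105077
c = 2·arcsin(√a) = 0.660238 rad = 37.8288°
d = R·c = 6371 × 0.660238 = 4206.4 km

4206 km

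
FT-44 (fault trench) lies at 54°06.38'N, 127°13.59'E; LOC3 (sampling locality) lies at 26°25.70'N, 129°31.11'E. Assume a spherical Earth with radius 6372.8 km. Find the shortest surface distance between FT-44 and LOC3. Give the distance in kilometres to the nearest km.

3084 km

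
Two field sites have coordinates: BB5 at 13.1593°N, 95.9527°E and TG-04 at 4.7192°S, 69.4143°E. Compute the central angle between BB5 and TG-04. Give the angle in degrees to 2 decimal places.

31.85°

Δφ = -17.8785°,  Δλ = -26.5384°
a = sin²(Δφ/2) + cos φ₁ cos φ₂ sin²(Δλ/2) = 0.075270
c = 2·arcsin(√a) = 0.555836 rad = 31.8471°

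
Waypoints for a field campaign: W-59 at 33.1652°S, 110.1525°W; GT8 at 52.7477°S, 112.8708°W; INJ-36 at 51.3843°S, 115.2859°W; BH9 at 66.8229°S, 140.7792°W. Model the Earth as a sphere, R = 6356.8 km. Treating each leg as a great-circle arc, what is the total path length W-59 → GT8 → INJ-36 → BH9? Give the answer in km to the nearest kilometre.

4620 km

W-59→GT8: c = 0.343476 rad, d = 2183.41 km
GT8→INJ-36: c = 0.035178 rad, d = 223.62 km
INJ-36→BH9: c = 0.348163 rad, d = 2213.20 km
Total = 2183.41 + 223.62 + 2213.20 = 4620.23 km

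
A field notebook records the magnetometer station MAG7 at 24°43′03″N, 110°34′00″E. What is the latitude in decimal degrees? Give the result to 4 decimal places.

24° + 43′/60 + 3″/3600 = 24 + 0.71667 + 0.00083 = 24.7175°

24.7175°N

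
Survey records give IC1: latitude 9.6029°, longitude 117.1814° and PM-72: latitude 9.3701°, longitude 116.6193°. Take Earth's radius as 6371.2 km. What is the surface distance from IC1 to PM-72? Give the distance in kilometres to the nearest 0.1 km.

Δφ = -0.2328°,  Δλ = -0.5621°
a = sin²(Δφ/2) + cos φ₁ cos φ₂ sin²(Δλ/2) = 0.000028
c = 2·arcsin(√a) = 0.010495 rad = 0.6013°
d = R·c = 6371.2 × 0.010495 = 66.9 km

66.9 km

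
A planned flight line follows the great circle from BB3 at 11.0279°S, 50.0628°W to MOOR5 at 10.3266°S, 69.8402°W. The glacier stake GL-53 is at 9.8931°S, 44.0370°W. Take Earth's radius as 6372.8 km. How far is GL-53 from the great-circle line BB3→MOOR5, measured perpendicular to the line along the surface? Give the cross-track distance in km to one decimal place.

δ₁₃ = central angle BB3→GL-53 = 0.105298 rad  (haversine)
θ₁₃ = bearing BB3→GL-53 = 79.716°,  θ₁₂ = bearing BB3→MOOR5 = 270.196°
dₓₜ = R·arcsin(sin δ₁₃ · sin(θ₁₃ − θ₁₂)) = 6372.8·arcsin(0.10510·sin(-190.480°)) = 121.838 km
|dₓₜ| = 121.838 km

121.8 km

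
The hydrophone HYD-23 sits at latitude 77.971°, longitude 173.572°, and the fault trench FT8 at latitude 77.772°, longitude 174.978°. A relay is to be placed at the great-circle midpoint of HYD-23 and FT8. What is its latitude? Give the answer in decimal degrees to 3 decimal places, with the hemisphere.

Bx = cos φ₂ cos Δλ = 0.211739,  By = cos φ₂ sin Δλ = 0.005197
φₘ = atan2(sin φ₁ + sin φ₂, √((cos φ₁ + Bx)² + By²)) = 77.87239°
λₘ = λ₁ + atan2(By, cos φ₁ + Bx) = 174.28068°

77.872°N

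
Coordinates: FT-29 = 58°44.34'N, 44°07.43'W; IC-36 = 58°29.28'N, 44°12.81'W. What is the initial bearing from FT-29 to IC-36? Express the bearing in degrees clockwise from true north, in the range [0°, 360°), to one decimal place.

FT-29: φ = +58.73900°, λ = -44.12383°
IC-36: φ = +58.48800°, λ = -44.21350°
Δλ = -0.0897°
y = sin Δλ · cos φ₂ = -0.000818
x = cos φ₁ sin φ₂ − sin φ₁ cos φ₂ cos Δλ = -0.004380
θ = atan2(y, x) = -169.4222° → 190.5778° (mod 360°)

190.6°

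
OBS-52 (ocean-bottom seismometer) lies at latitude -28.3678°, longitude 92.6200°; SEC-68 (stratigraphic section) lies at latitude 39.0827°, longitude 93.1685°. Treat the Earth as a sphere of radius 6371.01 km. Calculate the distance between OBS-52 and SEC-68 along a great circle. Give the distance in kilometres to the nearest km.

7500 km

Δφ = 67.4505°,  Δλ = 0.5485°
a = sin²(Δφ/2) + cos φ₁ cos φ₂ sin²(Δλ/2) = 0.308275
c = 2·arcsin(√a) = 1.177267 rad = 67.4524°
d = R·c = 6371.01 × 1.177267 = 7500.4 km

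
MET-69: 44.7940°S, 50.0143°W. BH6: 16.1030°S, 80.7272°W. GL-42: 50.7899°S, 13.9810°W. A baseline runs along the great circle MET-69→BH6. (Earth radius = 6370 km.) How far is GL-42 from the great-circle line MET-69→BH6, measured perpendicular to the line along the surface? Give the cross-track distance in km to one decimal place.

512.7 km

δ₁₃ = central angle MET-69→GL-42 = 0.430640 rad  (haversine)
θ₁₃ = bearing MET-69→GL-42 = 117.024°,  θ₁₂ = bearing MET-69→BH6 = 308.128°
dₓₜ = R·arcsin(sin δ₁₃ · sin(θ₁₃ − θ₁₂)) = 6370·arcsin(0.41745·sin(-191.104°)) = 512.689 km
|dₓₜ| = 512.689 km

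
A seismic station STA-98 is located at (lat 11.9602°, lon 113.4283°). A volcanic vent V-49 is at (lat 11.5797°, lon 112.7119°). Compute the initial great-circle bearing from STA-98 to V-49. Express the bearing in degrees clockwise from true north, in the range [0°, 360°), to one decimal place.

241.6°

Δλ = -0.7164°
y = sin Δλ · cos φ₂ = -0.012249
x = cos φ₁ sin φ₂ − sin φ₁ cos φ₂ cos Δλ = -0.006625
θ = atan2(y, x) = -118.4080° → 241.5920° (mod 360°)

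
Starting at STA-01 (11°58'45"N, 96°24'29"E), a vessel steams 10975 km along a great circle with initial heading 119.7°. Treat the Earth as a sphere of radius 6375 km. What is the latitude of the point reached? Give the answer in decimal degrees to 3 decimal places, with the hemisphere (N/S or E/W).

30.687°S

STA-01: φ = +11.97917°, λ = +96.40806°
δ = d/R = 10975/6375 = 1.721569 rad
φ₂ = arcsin(sin φ₁ cos δ + cos φ₁ sin δ cos θ)
   = arcsin(0.20756·-0.15020 + 0.97822·0.98866·-0.49546) = -30.68688°
λ₂ = λ₁ + atan2(sin θ sin δ cos φ₁, cos δ − sin φ₁ sin φ₂) = -170.57495°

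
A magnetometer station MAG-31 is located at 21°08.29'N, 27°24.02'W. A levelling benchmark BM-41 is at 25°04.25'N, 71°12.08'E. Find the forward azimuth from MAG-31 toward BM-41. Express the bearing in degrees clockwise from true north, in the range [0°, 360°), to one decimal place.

MAG-31: φ = +21.13817°, λ = -27.40033°
BM-41: φ = +25.07083°, λ = +71.20133°
Δλ = 98.6017°
y = sin Δλ · cos φ₂ = 0.895596
x = cos φ₁ sin φ₂ − sin φ₁ cos φ₂ cos Δλ = 0.444081
θ = atan2(y, x) = 63.6255° → 63.6255° (mod 360°)

63.6°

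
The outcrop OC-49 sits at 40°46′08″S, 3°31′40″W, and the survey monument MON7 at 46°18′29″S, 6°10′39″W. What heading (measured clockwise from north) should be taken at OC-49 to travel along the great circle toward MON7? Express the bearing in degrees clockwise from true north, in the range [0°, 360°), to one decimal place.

OC-49: φ = -40.76889°, λ = -3.52778°
MON7: φ = -46.30806°, λ = -6.17750°
Δλ = -2.6497°
y = sin Δλ · cos φ₂ = -0.031935
x = cos φ₁ sin φ₂ − sin φ₁ cos φ₂ cos Δλ = -0.097008
θ = atan2(y, x) = -161.7787° → 198.2213° (mod 360°)

198.2°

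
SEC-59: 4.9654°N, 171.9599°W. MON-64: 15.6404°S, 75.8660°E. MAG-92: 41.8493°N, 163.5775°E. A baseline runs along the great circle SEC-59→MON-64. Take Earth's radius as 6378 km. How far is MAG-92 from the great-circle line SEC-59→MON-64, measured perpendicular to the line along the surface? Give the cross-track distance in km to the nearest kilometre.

δ₁₃ = central angle SEC-59→MAG-92 = 0.747728 rad  (haversine)
θ₁₃ = bearing SEC-59→MAG-92 = 333.023°,  θ₁₂ = bearing SEC-59→MON-64 = 255.109°
dₓₜ = R·arcsin(sin δ₁₃ · sin(θ₁₃ − θ₁₂)) = 6378·arcsin(0.67997·sin(77.914°)) = 4639.117 km
|dₓₜ| = 4639.117 km

4639 km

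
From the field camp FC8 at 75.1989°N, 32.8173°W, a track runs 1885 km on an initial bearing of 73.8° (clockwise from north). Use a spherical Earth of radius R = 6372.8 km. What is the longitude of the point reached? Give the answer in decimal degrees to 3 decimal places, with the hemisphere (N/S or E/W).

26.552°E

δ = d/R = 1885/6372.8 = 0.295788 rad
φ₂ = arcsin(sin φ₁ cos δ + cos φ₁ sin δ cos θ)
   = arcsin(0.96682·0.95657 + 0.25546·0.29149·0.27899) = 71.01567°
λ₂ = λ₁ + atan2(sin θ sin δ cos φ₁, cos δ − sin φ₁ sin φ₂) = 26.55235°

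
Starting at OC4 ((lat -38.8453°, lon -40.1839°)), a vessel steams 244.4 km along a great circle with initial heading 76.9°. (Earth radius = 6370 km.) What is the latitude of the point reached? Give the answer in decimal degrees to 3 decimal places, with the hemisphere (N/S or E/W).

δ = d/R = 244.4/6370 = 0.038367 rad
φ₂ = arcsin(sin φ₁ cos δ + cos φ₁ sin δ cos θ)
   = arcsin(-0.62722·0.99926 + 0.77884·0.03836·0.22665) = -38.31519°
λ₂ = λ₁ + atan2(sin θ sin δ cos φ₁, cos δ − sin φ₁ sin φ₂) = -37.45470°

38.315°S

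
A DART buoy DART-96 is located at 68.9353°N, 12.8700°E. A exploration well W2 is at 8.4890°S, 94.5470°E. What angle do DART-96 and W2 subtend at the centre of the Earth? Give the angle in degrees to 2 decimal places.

Δφ = -77.4243°,  Δλ = 81.6770°
a = sin²(Δφ/2) + cos φ₁ cos φ₂ sin²(Δλ/2) = 0.543149
c = 2·arcsin(√a) = 1.657201 rad = 94.9506°

94.95°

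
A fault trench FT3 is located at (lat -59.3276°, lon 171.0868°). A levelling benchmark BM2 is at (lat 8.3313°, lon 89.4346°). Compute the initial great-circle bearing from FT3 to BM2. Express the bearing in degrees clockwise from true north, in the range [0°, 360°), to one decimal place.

281.4°

Δλ = -81.6522°
y = sin Δλ · cos φ₂ = -0.978964
x = cos φ₁ sin φ₂ − sin φ₁ cos φ₂ cos Δλ = 0.197469
θ = atan2(y, x) = -78.5958° → 281.4042° (mod 360°)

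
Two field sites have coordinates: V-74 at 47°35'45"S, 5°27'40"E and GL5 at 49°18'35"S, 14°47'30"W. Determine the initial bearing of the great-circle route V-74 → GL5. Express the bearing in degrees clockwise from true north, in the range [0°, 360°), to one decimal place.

255.2°

V-74: φ = -47.59583°, λ = +5.46111°
GL5: φ = -49.30972°, λ = -14.79167°
Δλ = -20.2528°
y = sin Δλ · cos φ₂ = -0.225688
x = cos φ₁ sin φ₂ − sin φ₁ cos φ₂ cos Δλ = -0.059672
θ = atan2(y, x) = -104.8103° → 255.1897° (mod 360°)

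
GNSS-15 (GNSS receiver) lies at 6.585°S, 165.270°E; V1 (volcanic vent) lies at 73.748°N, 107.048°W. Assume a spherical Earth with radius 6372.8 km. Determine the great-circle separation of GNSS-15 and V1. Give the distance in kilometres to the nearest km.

10641 km

Δφ = 80.3330°,  Δλ = 87.6820°
a = sin²(Δφ/2) + cos φ₁ cos φ₂ sin²(Δλ/2) = 0.549425
c = 2·arcsin(√a) = 1.669808 rad = 95.6730°
d = R·c = 6372.8 × 1.669808 = 10641.4 km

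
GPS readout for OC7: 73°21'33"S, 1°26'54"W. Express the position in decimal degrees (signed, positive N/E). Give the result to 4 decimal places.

lat: 73.3592° S → -73.3592°
lon: 1.4483° W → -1.4483°

-73.3592°, -1.4483°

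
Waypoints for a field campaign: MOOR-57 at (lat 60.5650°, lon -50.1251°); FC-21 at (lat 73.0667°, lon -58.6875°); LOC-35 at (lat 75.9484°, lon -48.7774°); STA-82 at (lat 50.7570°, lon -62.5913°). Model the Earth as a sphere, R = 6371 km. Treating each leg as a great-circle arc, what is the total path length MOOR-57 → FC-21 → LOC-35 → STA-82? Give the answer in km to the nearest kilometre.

MOOR-57→FC-21: c = 0.225447 rad, d = 1436.32 km
FC-21→LOC-35: c = 0.068126 rad, d = 434.03 km
LOC-35→STA-82: c = 0.449997 rad, d = 2866.93 km
Total = 1436.32 + 434.03 + 2866.93 = 4737.29 km

4737 km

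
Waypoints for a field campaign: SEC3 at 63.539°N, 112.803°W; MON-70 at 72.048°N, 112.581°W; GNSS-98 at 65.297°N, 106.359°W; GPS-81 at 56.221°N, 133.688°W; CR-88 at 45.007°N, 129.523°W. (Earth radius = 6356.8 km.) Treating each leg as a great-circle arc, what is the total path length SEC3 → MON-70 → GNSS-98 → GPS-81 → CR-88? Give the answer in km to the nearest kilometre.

4779 km

SEC3→MON-70: c = 0.148517 rad, d = 944.09 km
MON-70→GNSS-98: c = 0.124115 rad, d = 788.97 km
GNSS-98→GPS-81: c = 0.278221 rad, d = 1768.60 km
GPS-81→CR-88: c = 0.200990 rad, d = 1277.65 km
Total = 944.09 + 788.97 + 1768.60 + 1277.65 = 4779.31 km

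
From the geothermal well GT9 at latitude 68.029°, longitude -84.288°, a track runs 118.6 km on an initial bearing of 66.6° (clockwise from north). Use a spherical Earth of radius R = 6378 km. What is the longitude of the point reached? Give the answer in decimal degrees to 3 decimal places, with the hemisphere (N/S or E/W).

81.627°W

δ = d/R = 118.6/6378 = 0.018595 rad
φ₂ = arcsin(sin φ₁ cos δ + cos φ₁ sin δ cos θ)
   = arcsin(0.92737·0.99983 + 0.37414·0.01859·0.39715) = 68.43105°
λ₂ = λ₁ + atan2(sin θ sin δ cos φ₁, cos δ − sin φ₁ sin φ₂) = -81.62739°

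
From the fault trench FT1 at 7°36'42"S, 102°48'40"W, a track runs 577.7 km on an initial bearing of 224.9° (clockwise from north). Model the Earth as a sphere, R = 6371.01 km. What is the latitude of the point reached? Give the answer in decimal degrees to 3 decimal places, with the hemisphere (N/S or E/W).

FT1: φ = -7.61167°, λ = -102.81111°
δ = d/R = 577.7/6371.01 = 0.090676 rad
φ₂ = arcsin(sin φ₁ cos δ + cos φ₁ sin δ cos θ)
   = arcsin(-0.13246·0.99589 + 0.99119·0.09055·-0.70834) = -11.27338°
λ₂ = λ₁ + atan2(sin θ sin δ cos φ₁, cos δ − sin φ₁ sin φ₂) = -106.54805°

11.273°S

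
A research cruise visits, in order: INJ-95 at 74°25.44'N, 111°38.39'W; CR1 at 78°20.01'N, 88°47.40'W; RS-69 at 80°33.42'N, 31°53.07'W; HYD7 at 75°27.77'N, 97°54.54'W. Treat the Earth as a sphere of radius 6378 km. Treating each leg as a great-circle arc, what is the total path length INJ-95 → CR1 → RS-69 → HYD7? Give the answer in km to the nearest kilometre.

3392 km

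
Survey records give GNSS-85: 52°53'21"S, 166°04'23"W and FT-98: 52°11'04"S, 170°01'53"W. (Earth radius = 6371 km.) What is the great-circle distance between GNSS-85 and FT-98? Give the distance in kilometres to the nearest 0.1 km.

278.9 km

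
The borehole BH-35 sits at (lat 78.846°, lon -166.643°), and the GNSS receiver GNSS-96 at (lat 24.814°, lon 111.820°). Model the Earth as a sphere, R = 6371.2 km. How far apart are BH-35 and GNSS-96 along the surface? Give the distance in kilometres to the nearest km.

7122 km

Δφ = -54.0320°,  Δλ = -81.5370°
a = sin²(Δφ/2) + cos φ₁ cos φ₂ sin²(Δλ/2) = 0.281206
c = 2·arcsin(√a) = 1.117882 rad = 64.0499°
d = R·c = 6371.2 × 1.117882 = 7122.3 km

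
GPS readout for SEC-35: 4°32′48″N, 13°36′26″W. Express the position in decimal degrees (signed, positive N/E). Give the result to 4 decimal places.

lat: 4.5467° N → +4.5467°
lon: 13.6072° W → -13.6072°

+4.5467°, -13.6072°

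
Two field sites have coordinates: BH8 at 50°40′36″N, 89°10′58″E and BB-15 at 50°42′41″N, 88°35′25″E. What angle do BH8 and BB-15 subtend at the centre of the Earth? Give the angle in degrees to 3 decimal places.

BH8: φ = +50.67667°, λ = +89.18278°
BB-15: φ = +50.71139°, λ = +88.59028°
Δφ = 0.0347°,  Δλ = -0.5925°
a = sin²(Δφ/2) + cos φ₁ cos φ₂ sin²(Δλ/2) = 0.000011
c = 2·arcsin(√a) = 0.006579 rad = 0.3769°

0.377°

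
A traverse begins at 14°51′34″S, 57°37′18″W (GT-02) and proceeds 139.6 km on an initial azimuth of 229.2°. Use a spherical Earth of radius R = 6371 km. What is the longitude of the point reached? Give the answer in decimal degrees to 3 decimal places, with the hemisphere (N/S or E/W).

58.609°W

GT-02: φ = -14.85944°, λ = -57.62167°
δ = d/R = 139.6/6371 = 0.021912 rad
φ₂ = arcsin(sin φ₁ cos δ + cos φ₁ sin δ cos θ)
   = arcsin(-0.25645·0.99976 + 0.96656·0.02191·-0.65342) = -15.67765°
λ₂ = λ₁ + atan2(sin θ sin δ cos φ₁, cos δ − sin φ₁ sin φ₂) = -58.60873°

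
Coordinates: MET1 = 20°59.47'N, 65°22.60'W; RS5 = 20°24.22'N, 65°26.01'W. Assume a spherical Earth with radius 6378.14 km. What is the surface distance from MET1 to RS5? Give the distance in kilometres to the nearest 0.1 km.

65.7 km

MET1: φ = +20.99117°, λ = -65.37667°
RS5: φ = +20.40367°, λ = -65.43350°
Δφ = -0.5875°,  Δλ = -0.0568°
a = sin²(Δφ/2) + cos φ₁ cos φ₂ sin²(Δλ/2) = 0.000027
c = 2·arcsin(√a) = 0.010296 rad = 0.5899°
d = R·c = 6378.14 × 0.010296 = 65.7 km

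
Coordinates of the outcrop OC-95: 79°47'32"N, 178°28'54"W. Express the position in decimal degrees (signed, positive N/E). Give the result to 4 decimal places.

+79.7922°, -178.4817°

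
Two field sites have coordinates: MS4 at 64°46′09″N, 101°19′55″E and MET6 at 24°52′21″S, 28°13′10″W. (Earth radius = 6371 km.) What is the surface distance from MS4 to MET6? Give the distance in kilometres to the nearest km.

MS4: φ = +64.76917°, λ = +101.33194°
MET6: φ = -24.87250°, λ = -28.21944°
Δφ = -89.6417°,  Δλ = -129.5514°
a = sin²(Δφ/2) + cos φ₁ cos φ₂ sin²(Δλ/2) = 0.813366
c = 2·arcsin(√a) = 2.248148 rad = 128.8094°
d = R·c = 6371 × 2.248148 = 14322.9 km

14323 km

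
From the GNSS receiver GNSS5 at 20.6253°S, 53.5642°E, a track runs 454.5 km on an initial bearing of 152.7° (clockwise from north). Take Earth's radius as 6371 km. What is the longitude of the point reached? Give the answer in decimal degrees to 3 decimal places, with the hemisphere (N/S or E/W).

55.619°E

δ = d/R = 454.5/6371 = 0.071339 rad
φ₂ = arcsin(sin φ₁ cos δ + cos φ₁ sin δ cos θ)
   = arcsin(-0.35225·0.99746 + 0.93590·0.07128·-0.88862) = -24.24494°
λ₂ = λ₁ + atan2(sin θ sin δ cos φ₁, cos δ − sin φ₁ sin φ₂) = 55.61893°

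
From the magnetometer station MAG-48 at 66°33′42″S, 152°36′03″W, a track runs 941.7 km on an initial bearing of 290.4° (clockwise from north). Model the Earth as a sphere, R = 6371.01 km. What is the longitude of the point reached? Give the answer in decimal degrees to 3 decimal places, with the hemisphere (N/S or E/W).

169.999°W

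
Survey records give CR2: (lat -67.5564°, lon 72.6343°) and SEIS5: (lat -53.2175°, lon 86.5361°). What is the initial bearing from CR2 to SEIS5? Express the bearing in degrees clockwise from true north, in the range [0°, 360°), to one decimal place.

Δλ = 13.9018°
y = sin Δλ · cos φ₂ = 0.143862
x = cos φ₁ sin φ₂ − sin φ₁ cos φ₂ cos Δλ = 0.231446
θ = atan2(y, x) = 31.8641° → 31.8641° (mod 360°)

31.9°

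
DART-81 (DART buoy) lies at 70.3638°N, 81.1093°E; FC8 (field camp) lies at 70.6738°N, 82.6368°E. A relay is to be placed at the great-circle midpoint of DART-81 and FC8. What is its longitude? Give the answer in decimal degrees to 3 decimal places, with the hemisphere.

Bx = cos φ₂ cos Δλ = 0.330828,  By = cos φ₂ sin Δλ = 0.008822
φₘ = atan2(sin φ₁ + sin φ₂, √((cos φ₁ + Bx)² + By²)) = 70.52040°
λₘ = λ₁ + atan2(By, cos φ₁ + Bx) = 81.86721°

81.867°E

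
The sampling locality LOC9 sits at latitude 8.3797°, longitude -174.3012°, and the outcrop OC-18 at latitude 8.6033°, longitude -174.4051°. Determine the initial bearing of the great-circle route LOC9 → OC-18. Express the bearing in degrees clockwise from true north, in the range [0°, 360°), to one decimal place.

335.3°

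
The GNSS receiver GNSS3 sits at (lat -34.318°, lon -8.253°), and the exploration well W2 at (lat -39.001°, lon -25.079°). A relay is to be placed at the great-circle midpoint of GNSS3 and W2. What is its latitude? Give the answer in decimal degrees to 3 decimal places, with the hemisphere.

36.957°S

Bx = cos φ₂ cos Δλ = 0.743864,  By = cos φ₂ sin Δλ = -0.224954
φₘ = atan2(sin φ₁ + sin φ₂, √((cos φ₁ + Bx)² + By²)) = -36.95658°
λₘ = λ₁ + atan2(By, cos φ₁ + Bx) = -16.40811°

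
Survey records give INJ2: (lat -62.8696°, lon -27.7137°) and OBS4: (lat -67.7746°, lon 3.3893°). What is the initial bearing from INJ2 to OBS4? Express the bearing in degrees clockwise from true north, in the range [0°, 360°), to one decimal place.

Δλ = 31.1030°
y = sin Δλ · cos φ₂ = 0.195396
x = cos φ₁ sin φ₂ − sin φ₁ cos φ₂ cos Δλ = -0.133898
θ = atan2(y, x) = 124.4215° → 124.4215° (mod 360°)

124.4°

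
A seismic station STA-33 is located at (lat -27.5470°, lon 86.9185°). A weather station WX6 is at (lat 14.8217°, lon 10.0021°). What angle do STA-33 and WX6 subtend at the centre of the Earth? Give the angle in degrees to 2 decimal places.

85.66°

Δφ = 42.3687°,  Δλ = -76.9164°
a = sin²(Δφ/2) + cos φ₁ cos φ₂ sin²(Δλ/2) = 0.462138
c = 2·arcsin(√a) = 1.495000 rad = 85.6572°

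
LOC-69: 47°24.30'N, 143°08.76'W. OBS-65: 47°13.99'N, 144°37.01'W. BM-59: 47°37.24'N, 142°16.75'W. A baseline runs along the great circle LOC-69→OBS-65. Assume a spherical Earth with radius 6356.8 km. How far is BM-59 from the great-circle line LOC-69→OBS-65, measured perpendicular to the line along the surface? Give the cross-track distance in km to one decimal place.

LOC-69: φ = +47.40500°, λ = -143.14600°
OBS-65: φ = +47.23317°, λ = -144.61683°
BM-59: φ = +47.62067°, λ = -142.27917°
δ₁₃ = central angle LOC-69→BM-59 = 0.010890 rad  (haversine)
θ₁₃ = bearing LOC-69→BM-59 = 69.459°,  θ₁₂ = bearing LOC-69→OBS-65 = 260.763°
dₓₜ = R·arcsin(sin δ₁₃ · sin(θ₁₃ − θ₁₂)) = 6356.8·arcsin(0.01089·sin(-191.304°)) = 13.569 km
|dₓₜ| = 13.569 km

13.6 km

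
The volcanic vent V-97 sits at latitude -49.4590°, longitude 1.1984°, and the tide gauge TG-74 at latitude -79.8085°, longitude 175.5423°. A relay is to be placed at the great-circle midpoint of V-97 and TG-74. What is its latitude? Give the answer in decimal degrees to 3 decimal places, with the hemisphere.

74.789°S

Bx = cos φ₂ cos Δλ = -0.176077,  By = cos φ₂ sin Δλ = 0.017439
φₘ = atan2(sin φ₁ + sin φ₂, √((cos φ₁ + Bx)² + By²)) = -74.78908°
λₘ = λ₁ + atan2(By, cos φ₁ + Bx) = 3.30576°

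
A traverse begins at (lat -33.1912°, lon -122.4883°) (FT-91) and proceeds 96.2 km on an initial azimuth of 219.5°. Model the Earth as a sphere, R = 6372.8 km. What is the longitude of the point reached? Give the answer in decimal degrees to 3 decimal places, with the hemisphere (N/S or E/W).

δ = d/R = 96.2/6372.8 = 0.015095 rad
φ₂ = arcsin(sin φ₁ cos δ + cos φ₁ sin δ cos θ)
   = arcsin(-0.54743·0.99989 + 0.83685·0.01509·-0.77162) = -33.85683°
λ₂ = λ₁ + atan2(sin θ sin δ cos φ₁, cos δ − sin φ₁ sin φ₂) = -123.15077°

123.151°W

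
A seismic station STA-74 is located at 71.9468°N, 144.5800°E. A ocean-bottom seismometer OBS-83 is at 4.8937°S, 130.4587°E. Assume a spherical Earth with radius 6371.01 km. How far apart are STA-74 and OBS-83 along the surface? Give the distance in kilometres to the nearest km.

8605 km

Δφ = -76.8405°,  Δλ = -14.1213°
a = sin²(Δφ/2) + cos φ₁ cos φ₂ sin²(Δλ/2) = 0.390834
c = 2·arcsin(√a) = 1.350691 rad = 77.3889°
d = R·c = 6371.01 × 1.350691 = 8605.3 km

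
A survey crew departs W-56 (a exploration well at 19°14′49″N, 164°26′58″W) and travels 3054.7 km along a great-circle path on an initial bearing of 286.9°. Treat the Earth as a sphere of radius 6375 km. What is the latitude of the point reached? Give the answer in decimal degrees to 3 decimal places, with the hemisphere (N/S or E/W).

W-56: φ = +19.24694°, λ = -164.44944°
δ = d/R = 3054.7/6375 = 0.479169 rad
φ₂ = arcsin(sin φ₁ cos δ + cos φ₁ sin δ cos θ)
   = arcsin(0.32964·0.88738 + 0.94411·0.46104·0.29070) = 24.77465°
λ₂ = λ₁ + atan2(sin θ sin δ cos φ₁, cos δ − sin φ₁ sin φ₂) = 166.48259°

24.775°N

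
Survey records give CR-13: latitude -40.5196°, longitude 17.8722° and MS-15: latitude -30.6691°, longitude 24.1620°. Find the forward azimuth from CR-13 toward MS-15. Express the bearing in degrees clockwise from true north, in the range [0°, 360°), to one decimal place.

Δλ = 6.2898°
y = sin Δλ · cos φ₂ = 0.094233
x = cos φ₁ sin φ₂ − sin φ₁ cos φ₂ cos Δλ = 0.167714
θ = atan2(y, x) = 29.3303° → 29.3303° (mod 360°)

29.3°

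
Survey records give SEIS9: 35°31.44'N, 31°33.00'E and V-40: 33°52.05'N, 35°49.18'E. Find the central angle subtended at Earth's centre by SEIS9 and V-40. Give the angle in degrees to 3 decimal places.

3.881°

SEIS9: φ = +35.52400°, λ = +31.55000°
V-40: φ = +33.86750°, λ = +35.81967°
Δφ = -1.6565°,  Δλ = 4.2697°
a = sin²(Δφ/2) + cos φ₁ cos φ₂ sin²(Δλ/2) = 0.001147
c = 2·arcsin(√a) = 0.067739 rad = 3.8812°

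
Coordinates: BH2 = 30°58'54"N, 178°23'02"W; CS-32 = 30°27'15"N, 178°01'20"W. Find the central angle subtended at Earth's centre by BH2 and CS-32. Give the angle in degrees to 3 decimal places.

0.612°

BH2: φ = +30.98167°, λ = -178.38389°
CS-32: φ = +30.45417°, λ = -178.02222°
Δφ = -0.5275°,  Δλ = 0.3617°
a = sin²(Δφ/2) + cos φ₁ cos φ₂ sin²(Δλ/2) = 0.000029
c = 2·arcsin(√a) = 0.010687 rad = 0.6123°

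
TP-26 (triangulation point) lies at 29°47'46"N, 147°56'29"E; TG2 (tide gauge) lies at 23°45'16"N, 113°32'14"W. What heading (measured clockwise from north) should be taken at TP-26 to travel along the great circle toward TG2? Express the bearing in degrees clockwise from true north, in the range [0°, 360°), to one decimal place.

TP-26: φ = +29.79611°, λ = +147.94139°
TG2: φ = +23.75444°, λ = -113.53722°
Δλ = 98.5214°
y = sin Δλ · cos φ₂ = 0.905176
x = cos φ₁ sin φ₂ − sin φ₁ cos φ₂ cos Δλ = 0.416959
θ = atan2(y, x) = 65.2674° → 65.2674° (mod 360°)

65.3°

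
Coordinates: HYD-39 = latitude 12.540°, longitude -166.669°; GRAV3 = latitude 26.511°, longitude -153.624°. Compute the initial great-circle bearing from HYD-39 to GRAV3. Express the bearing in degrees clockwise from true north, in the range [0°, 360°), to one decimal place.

Δλ = 13.0450°
y = sin Δλ · cos φ₂ = 0.201982
x = cos φ₁ sin φ₂ − sin φ₁ cos φ₂ cos Δλ = 0.246445
θ = atan2(y, x) = 39.3375° → 39.3375° (mod 360°)

39.3°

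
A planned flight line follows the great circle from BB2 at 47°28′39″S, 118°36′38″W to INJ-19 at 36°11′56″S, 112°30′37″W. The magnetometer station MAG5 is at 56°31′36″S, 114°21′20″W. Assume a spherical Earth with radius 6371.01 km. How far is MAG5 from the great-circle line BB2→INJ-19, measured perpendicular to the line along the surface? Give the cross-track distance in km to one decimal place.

650.4 km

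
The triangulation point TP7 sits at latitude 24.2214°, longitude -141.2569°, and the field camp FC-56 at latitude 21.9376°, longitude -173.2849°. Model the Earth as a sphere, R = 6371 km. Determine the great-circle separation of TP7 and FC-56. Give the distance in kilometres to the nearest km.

Δφ = -2.2838°,  Δλ = -32.0280°
a = sin²(Δφ/2) + cos φ₁ cos φ₂ sin²(Δλ/2) = 0.064777
c = 2·arcsin(√a) = 0.514690 rad = 29.4896°
d = R·c = 6371 × 0.514690 = 3279.1 km

3279 km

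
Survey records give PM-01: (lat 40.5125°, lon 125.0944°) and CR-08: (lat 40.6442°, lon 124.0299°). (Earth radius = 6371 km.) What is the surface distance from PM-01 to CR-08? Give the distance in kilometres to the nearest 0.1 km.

91.1 km

Δφ = 0.1317°,  Δλ = -1.0645°
a = sin²(Δφ/2) + cos φ₁ cos φ₂ sin²(Δλ/2) = 0.000051
c = 2·arcsin(√a) = 0.014297 rad = 0.8192°
d = R·c = 6371 × 0.014297 = 91.1 km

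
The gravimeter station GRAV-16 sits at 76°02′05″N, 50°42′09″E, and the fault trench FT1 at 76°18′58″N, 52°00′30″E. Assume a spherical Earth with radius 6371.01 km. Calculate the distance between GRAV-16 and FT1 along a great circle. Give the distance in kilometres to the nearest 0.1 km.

46.7 km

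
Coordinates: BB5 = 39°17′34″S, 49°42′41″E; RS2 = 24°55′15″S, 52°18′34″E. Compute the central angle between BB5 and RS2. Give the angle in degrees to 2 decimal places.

BB5: φ = -39.29278°, λ = +49.71139°
RS2: φ = -24.92083°, λ = +52.30944°
Δφ = 14.3719°,  Δλ = 2.5981°
a = sin²(Δφ/2) + cos φ₁ cos φ₂ sin²(Δλ/2) = 0.016008
c = 2·arcsin(√a) = 0.253728 rad = 14.5375°

14.54°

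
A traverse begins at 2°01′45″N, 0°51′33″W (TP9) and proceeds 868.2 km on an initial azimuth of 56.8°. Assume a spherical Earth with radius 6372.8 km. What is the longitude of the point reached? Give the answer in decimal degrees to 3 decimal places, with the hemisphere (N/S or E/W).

TP9: φ = +2.02917°, λ = -0.85917°
δ = d/R = 868.2/6372.8 = 0.136235 rad
φ₂ = arcsin(sin φ₁ cos δ + cos φ₁ sin δ cos θ)
   = arcsin(0.03541·0.99073 + 0.99937·0.13581·0.54756) = 6.28075°
λ₂ = λ₁ + atan2(sin θ sin δ cos φ₁, cos δ − sin φ₁ sin φ₂) = 5.70586°

5.706°E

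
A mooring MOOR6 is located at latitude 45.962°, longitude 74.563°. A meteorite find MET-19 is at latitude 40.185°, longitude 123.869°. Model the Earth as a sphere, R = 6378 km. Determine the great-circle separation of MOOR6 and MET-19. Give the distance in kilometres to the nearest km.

Δφ = -5.7770°,  Δλ = 49.3060°
a = sin²(Δφ/2) + cos φ₁ cos φ₂ sin²(Δλ/2) = 0.094939
c = 2·arcsin(√a) = 0.626435 rad = 35.8921°
d = R·c = 6378 × 0.626435 = 3995.4 km

3995 km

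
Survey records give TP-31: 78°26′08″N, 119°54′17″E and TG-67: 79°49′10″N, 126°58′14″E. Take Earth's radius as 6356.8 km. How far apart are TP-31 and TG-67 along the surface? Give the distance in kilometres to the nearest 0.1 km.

TP-31: φ = +78.43556°, λ = +119.90472°
TG-67: φ = +79.81944°, λ = +126.97056°
Δφ = 1.3839°,  Δλ = 7.0658°
a = sin²(Δφ/2) + cos φ₁ cos φ₂ sin²(Δλ/2) = 0.000280
c = 2·arcsin(√a) = 0.033491 rad = 1.9189°
d = R·c = 6356.8 × 0.033491 = 212.9 km

212.9 km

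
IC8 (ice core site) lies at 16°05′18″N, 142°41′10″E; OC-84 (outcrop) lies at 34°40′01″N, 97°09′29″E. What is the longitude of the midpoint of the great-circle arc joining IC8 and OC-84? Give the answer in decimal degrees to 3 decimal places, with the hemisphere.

IC8: φ = +16.08833°, λ = +142.68611°
OC-84: φ = +34.66694°, λ = +97.15806°
Bx = cos φ₂ cos Δλ = 0.576191,  By = cos φ₂ sin Δλ = -0.586911
φₘ = atan2(sin φ₁ + sin φ₂, √((cos φ₁ + Bx)² + By²)) = 27.21019°
λₘ = λ₁ + atan2(By, cos φ₁ + Bx) = 121.78684°

121.787°E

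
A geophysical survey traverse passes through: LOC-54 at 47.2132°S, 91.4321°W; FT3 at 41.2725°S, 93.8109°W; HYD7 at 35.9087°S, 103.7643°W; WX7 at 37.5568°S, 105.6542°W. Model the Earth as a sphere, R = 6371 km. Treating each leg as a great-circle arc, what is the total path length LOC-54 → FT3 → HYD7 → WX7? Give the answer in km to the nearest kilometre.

LOC-54→FT3: c = 0.107852 rad, d = 687.13 km
FT3→HYD7: c = 0.164754 rad, d = 1049.65 km
HYD7→WX7: c = 0.039065 rad, d = 248.88 km
Total = 687.13 + 1049.65 + 248.88 = 1985.65 km

1986 km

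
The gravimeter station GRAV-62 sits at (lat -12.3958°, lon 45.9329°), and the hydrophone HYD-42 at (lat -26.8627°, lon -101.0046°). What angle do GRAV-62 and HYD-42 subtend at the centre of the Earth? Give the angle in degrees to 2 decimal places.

Δφ = -14.4669°,  Δλ = -146.9375°
a = sin²(Δφ/2) + cos φ₁ cos φ₂ sin²(Δλ/2) = 0.816608
c = 2·arcsin(√a) = 2.256497 rad = 129.2877°

129.29°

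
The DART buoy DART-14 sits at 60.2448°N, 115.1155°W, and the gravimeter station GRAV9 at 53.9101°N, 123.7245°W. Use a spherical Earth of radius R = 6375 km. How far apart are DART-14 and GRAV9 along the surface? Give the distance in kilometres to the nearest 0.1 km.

Δφ = -6.3347°,  Δλ = -8.6090°
a = sin²(Δφ/2) + cos φ₁ cos φ₂ sin²(Δλ/2) = 0.004700
c = 2·arcsin(√a) = 0.137218 rad = 7.8620°
d = R·c = 6375 × 0.137218 = 874.8 km

874.8 km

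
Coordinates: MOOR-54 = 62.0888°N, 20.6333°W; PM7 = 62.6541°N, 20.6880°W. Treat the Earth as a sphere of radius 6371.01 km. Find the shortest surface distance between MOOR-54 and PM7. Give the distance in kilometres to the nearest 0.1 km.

Δφ = 0.5653°,  Δλ = -0.0547°
a = sin²(Δφ/2) + cos φ₁ cos φ₂ sin²(Δλ/2) = 0.000024
c = 2·arcsin(√a) = 0.009876 rad = 0.5659°
d = R·c = 6371.01 × 0.009876 = 62.9 km

62.9 km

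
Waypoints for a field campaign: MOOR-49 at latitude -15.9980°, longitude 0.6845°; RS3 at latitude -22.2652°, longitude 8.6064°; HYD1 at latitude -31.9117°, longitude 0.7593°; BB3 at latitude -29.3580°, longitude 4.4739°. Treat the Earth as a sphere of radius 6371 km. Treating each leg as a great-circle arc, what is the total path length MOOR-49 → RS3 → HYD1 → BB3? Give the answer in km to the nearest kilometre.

MOOR-49→RS3: c = 0.170300 rad, d = 1084.98 km
RS3→HYD1: c = 0.207717 rad, d = 1323.37 km
HYD1→BB3: c = 0.071393 rad, d = 454.85 km
Total = 1084.98 + 1323.37 + 454.85 = 2863.19 km

2863 km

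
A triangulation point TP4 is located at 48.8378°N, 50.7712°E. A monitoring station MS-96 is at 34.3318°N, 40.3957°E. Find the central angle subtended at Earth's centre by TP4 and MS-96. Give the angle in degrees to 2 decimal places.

16.42°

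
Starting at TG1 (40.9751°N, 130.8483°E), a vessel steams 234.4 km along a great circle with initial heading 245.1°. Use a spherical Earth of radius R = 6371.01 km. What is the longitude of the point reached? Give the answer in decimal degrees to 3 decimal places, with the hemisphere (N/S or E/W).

128.350°E

δ = d/R = 234.4/6371.01 = 0.036792 rad
φ₂ = arcsin(sin φ₁ cos δ + cos φ₁ sin δ cos θ)
   = arcsin(0.65573·0.99932 + 0.75499·0.03678·-0.42104) = 40.06038°
λ₂ = λ₁ + atan2(sin θ sin δ cos φ₁, cos δ − sin φ₁ sin φ₂) = 128.34985°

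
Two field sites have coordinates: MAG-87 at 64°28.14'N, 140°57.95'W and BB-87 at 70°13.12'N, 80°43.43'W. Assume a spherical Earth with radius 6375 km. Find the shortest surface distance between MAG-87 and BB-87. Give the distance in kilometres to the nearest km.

2543 km

MAG-87: φ = +64.46900°, λ = -140.96583°
BB-87: φ = +70.21867°, λ = -80.72383°
Δφ = 5.7497°,  Δλ = 60.2420°
a = sin²(Δφ/2) + cos φ₁ cos φ₂ sin²(Δλ/2) = 0.039248
c = 2·arcsin(√a) = 0.398863 rad = 22.8532°
d = R·c = 6375 × 0.398863 = 2542.8 km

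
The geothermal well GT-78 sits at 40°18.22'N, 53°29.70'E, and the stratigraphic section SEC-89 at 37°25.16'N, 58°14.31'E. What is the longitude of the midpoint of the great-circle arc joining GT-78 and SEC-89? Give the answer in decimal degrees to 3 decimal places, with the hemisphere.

55.915°E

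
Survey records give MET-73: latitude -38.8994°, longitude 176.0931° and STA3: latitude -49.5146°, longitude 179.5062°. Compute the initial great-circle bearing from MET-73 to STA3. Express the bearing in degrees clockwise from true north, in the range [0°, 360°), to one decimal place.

Δλ = 3.4131°
y = sin Δλ · cos φ₂ = 0.038653
x = cos φ₁ sin φ₂ − sin φ₁ cos φ₂ cos Δλ = -0.184935
θ = atan2(y, x) = 168.1946° → 168.1946° (mod 360°)

168.2°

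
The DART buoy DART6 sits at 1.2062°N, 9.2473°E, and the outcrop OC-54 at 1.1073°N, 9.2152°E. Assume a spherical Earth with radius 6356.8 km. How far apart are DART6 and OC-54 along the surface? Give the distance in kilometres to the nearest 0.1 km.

11.5 km

Δφ = -0.0989°,  Δλ = -0.0321°
a = sin²(Δφ/2) + cos φ₁ cos φ₂ sin²(Δλ/2) = 0.000001
c = 2·arcsin(√a) = 0.001815 rad = 0.1040°
d = R·c = 6356.8 × 0.001815 = 11.5 km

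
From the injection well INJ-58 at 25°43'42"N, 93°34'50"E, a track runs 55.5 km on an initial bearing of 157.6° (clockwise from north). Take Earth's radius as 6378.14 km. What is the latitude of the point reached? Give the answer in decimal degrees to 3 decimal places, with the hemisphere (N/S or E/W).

25.267°N

INJ-58: φ = +25.72833°, λ = +93.58056°
δ = d/R = 55.5/6378.14 = 0.008702 rad
φ₂ = arcsin(sin φ₁ cos δ + cos φ₁ sin δ cos θ)
   = arcsin(0.43410·0.99996 + 0.90086·0.00870·-0.92455) = 25.26724°
λ₂ = λ₁ + atan2(sin θ sin δ cos φ₁, cos δ − sin φ₁ sin φ₂) = 93.79064°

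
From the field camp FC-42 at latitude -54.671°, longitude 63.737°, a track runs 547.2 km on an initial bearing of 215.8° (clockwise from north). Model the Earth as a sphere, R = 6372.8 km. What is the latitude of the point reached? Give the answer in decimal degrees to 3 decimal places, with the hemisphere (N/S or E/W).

δ = d/R = 547.2/6372.8 = 0.085865 rad
φ₂ = arcsin(sin φ₁ cos δ + cos φ₁ sin δ cos θ)
   = arcsin(-0.81585·0.99632 + 0.57827·0.08576·-0.81106) = -58.54626°
λ₂ = λ₁ + atan2(sin θ sin δ cos φ₁, cos δ − sin φ₁ sin φ₂) = 58.22019°

58.546°S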